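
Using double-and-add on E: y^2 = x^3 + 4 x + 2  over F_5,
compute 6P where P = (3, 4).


k = 6 = 110_2 (binary, LSB first: 011)
Double-and-add from P = (3, 4):
  bit 0 = 0: acc unchanged = O
  bit 1 = 1: acc = O + (3, 1) = (3, 1)
  bit 2 = 1: acc = (3, 1) + (3, 4) = O

6P = O


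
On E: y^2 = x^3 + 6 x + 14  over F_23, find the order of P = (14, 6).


Compute successive multiples of P until we hit O:
  1P = (14, 6)
  2P = (13, 9)
  3P = (5, 13)
  4P = (10, 19)
  5P = (11, 13)
  6P = (6, 6)
  7P = (3, 17)
  8P = (7, 10)
  ... (continuing to 21P)
  21P = O

ord(P) = 21


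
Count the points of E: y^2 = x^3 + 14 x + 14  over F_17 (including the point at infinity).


For each x in F_17, count y with y^2 = x^3 + 14 x + 14 mod 17:
  x = 2: RHS = 16, y in [4, 13]  -> 2 point(s)
  x = 3: RHS = 15, y in [7, 10]  -> 2 point(s)
  x = 4: RHS = 15, y in [7, 10]  -> 2 point(s)
  x = 6: RHS = 8, y in [5, 12]  -> 2 point(s)
  x = 7: RHS = 13, y in [8, 9]  -> 2 point(s)
  x = 8: RHS = 9, y in [3, 14]  -> 2 point(s)
  x = 9: RHS = 2, y in [6, 11]  -> 2 point(s)
  x = 10: RHS = 15, y in [7, 10]  -> 2 point(s)
  x = 13: RHS = 13, y in [8, 9]  -> 2 point(s)
  x = 14: RHS = 13, y in [8, 9]  -> 2 point(s)
  x = 16: RHS = 16, y in [4, 13]  -> 2 point(s)
Affine points: 22. Add the point at infinity: total = 23.

#E(F_17) = 23


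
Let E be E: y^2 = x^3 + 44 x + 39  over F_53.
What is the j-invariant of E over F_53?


Delta = -16(4 a^3 + 27 b^2) mod 53 = 38
-1728 * (4 a)^3 = -1728 * (4*44)^3 mod 53 = 35
j = 35 * 38^(-1) mod 53 = 33

j = 33 (mod 53)


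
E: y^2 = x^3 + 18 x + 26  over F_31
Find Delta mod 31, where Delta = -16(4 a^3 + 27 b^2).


4 a^3 + 27 b^2 = 4*18^3 + 27*26^2 = 23328 + 18252 = 41580
Delta = -16 * (41580) = -665280
Delta mod 31 = 11

Delta = 11 (mod 31)


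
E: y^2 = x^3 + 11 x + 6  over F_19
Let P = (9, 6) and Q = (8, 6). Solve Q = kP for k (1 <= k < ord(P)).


Enumerate multiples of P until we hit Q = (8, 6):
  1P = (9, 6)
  2P = (2, 6)
  3P = (8, 13)
  4P = (13, 3)
  5P = (13, 16)
  6P = (8, 6)
Match found at i = 6.

k = 6


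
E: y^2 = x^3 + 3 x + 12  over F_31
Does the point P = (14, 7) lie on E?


Check whether y^2 = x^3 + 3 x + 12 (mod 31) for (x, y) = (14, 7).
LHS: y^2 = 7^2 mod 31 = 18
RHS: x^3 + 3 x + 12 = 14^3 + 3*14 + 12 mod 31 = 8
LHS != RHS

No, not on the curve


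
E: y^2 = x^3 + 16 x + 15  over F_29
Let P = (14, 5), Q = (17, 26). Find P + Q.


P != Q, so use the chord formula.
s = (y2 - y1) / (x2 - x1) = (21) / (3) mod 29 = 7
x3 = s^2 - x1 - x2 mod 29 = 7^2 - 14 - 17 = 18
y3 = s (x1 - x3) - y1 mod 29 = 7 * (14 - 18) - 5 = 25

P + Q = (18, 25)


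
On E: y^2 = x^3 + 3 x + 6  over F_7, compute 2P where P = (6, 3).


Doubling: s = (3 x1^2 + a) / (2 y1)
s = (3*6^2 + 3) / (2*3) mod 7 = 1
x3 = s^2 - 2 x1 mod 7 = 1^2 - 2*6 = 3
y3 = s (x1 - x3) - y1 mod 7 = 1 * (6 - 3) - 3 = 0

2P = (3, 0)


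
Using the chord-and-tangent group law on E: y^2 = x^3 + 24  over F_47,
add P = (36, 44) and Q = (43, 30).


P != Q, so use the chord formula.
s = (y2 - y1) / (x2 - x1) = (33) / (7) mod 47 = 45
x3 = s^2 - x1 - x2 mod 47 = 45^2 - 36 - 43 = 19
y3 = s (x1 - x3) - y1 mod 47 = 45 * (36 - 19) - 44 = 16

P + Q = (19, 16)


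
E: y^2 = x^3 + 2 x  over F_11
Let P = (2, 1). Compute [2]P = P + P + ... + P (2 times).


k = 2 = 10_2 (binary, LSB first: 01)
Double-and-add from P = (2, 1):
  bit 0 = 0: acc unchanged = O
  bit 1 = 1: acc = O + (1, 6) = (1, 6)

2P = (1, 6)


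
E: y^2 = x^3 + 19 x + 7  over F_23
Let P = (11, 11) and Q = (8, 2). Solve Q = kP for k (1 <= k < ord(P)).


Enumerate multiples of P until we hit Q = (8, 2):
  1P = (11, 11)
  2P = (13, 17)
  3P = (8, 21)
  4P = (10, 1)
  5P = (10, 22)
  6P = (8, 2)
Match found at i = 6.

k = 6


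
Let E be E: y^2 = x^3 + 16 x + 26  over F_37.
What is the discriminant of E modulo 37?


4 a^3 + 27 b^2 = 4*16^3 + 27*26^2 = 16384 + 18252 = 34636
Delta = -16 * (34636) = -554176
Delta mod 37 = 10

Delta = 10 (mod 37)


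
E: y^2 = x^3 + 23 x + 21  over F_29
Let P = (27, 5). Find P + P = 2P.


Doubling: s = (3 x1^2 + a) / (2 y1)
s = (3*27^2 + 23) / (2*5) mod 29 = 18
x3 = s^2 - 2 x1 mod 29 = 18^2 - 2*27 = 9
y3 = s (x1 - x3) - y1 mod 29 = 18 * (27 - 9) - 5 = 0

2P = (9, 0)


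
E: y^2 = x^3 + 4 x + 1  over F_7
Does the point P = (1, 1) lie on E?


Check whether y^2 = x^3 + 4 x + 1 (mod 7) for (x, y) = (1, 1).
LHS: y^2 = 1^2 mod 7 = 1
RHS: x^3 + 4 x + 1 = 1^3 + 4*1 + 1 mod 7 = 6
LHS != RHS

No, not on the curve


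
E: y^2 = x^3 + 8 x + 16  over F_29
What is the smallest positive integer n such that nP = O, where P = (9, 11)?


Compute successive multiples of P until we hit O:
  1P = (9, 11)
  2P = (16, 8)
  3P = (3, 3)
  4P = (22, 20)
  5P = (5, 23)
  6P = (24, 5)
  7P = (24, 24)
  8P = (5, 6)
  ... (continuing to 13P)
  13P = O

ord(P) = 13


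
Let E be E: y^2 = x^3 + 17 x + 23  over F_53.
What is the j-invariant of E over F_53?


Delta = -16(4 a^3 + 27 b^2) mod 53 = 25
-1728 * (4 a)^3 = -1728 * (4*17)^3 mod 53 = 14
j = 14 * 25^(-1) mod 53 = 26

j = 26 (mod 53)


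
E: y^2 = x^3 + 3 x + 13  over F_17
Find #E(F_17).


For each x in F_17, count y with y^2 = x^3 + 3 x + 13 mod 17:
  x = 0: RHS = 13, y in [8, 9]  -> 2 point(s)
  x = 1: RHS = 0, y in [0]  -> 1 point(s)
  x = 3: RHS = 15, y in [7, 10]  -> 2 point(s)
  x = 4: RHS = 4, y in [2, 15]  -> 2 point(s)
  x = 5: RHS = 0, y in [0]  -> 1 point(s)
  x = 6: RHS = 9, y in [3, 14]  -> 2 point(s)
  x = 9: RHS = 4, y in [2, 15]  -> 2 point(s)
  x = 11: RHS = 0, y in [0]  -> 1 point(s)
  x = 12: RHS = 9, y in [3, 14]  -> 2 point(s)
  x = 15: RHS = 16, y in [4, 13]  -> 2 point(s)
  x = 16: RHS = 9, y in [3, 14]  -> 2 point(s)
Affine points: 19. Add the point at infinity: total = 20.

#E(F_17) = 20


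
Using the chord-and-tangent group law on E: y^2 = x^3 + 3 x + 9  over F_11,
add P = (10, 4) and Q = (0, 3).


P != Q, so use the chord formula.
s = (y2 - y1) / (x2 - x1) = (10) / (1) mod 11 = 10
x3 = s^2 - x1 - x2 mod 11 = 10^2 - 10 - 0 = 2
y3 = s (x1 - x3) - y1 mod 11 = 10 * (10 - 2) - 4 = 10

P + Q = (2, 10)


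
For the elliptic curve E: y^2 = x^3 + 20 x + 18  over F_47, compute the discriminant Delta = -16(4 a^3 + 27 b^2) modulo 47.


4 a^3 + 27 b^2 = 4*20^3 + 27*18^2 = 32000 + 8748 = 40748
Delta = -16 * (40748) = -651968
Delta mod 47 = 16

Delta = 16 (mod 47)


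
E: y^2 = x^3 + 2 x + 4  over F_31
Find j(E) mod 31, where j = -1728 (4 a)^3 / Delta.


Delta = -16(4 a^3 + 27 b^2) mod 31 = 16
-1728 * (4 a)^3 = -1728 * (4*2)^3 mod 31 = 4
j = 4 * 16^(-1) mod 31 = 8

j = 8 (mod 31)


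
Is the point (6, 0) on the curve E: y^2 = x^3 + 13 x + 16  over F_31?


Check whether y^2 = x^3 + 13 x + 16 (mod 31) for (x, y) = (6, 0).
LHS: y^2 = 0^2 mod 31 = 0
RHS: x^3 + 13 x + 16 = 6^3 + 13*6 + 16 mod 31 = 0
LHS = RHS

Yes, on the curve


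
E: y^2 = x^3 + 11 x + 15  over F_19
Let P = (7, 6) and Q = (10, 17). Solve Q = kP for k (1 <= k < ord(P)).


Enumerate multiples of P until we hit Q = (10, 17):
  1P = (7, 6)
  2P = (10, 2)
  3P = (8, 8)
  4P = (8, 11)
  5P = (10, 17)
Match found at i = 5.

k = 5


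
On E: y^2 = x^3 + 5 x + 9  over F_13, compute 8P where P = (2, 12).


k = 8 = 1000_2 (binary, LSB first: 0001)
Double-and-add from P = (2, 12):
  bit 0 = 0: acc unchanged = O
  bit 1 = 0: acc unchanged = O
  bit 2 = 0: acc unchanged = O
  bit 3 = 1: acc = O + (7, 6) = (7, 6)

8P = (7, 6)


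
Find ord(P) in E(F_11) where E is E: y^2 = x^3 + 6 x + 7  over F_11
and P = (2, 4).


Compute successive multiples of P until we hit O:
  1P = (2, 4)
  2P = (10, 0)
  3P = (2, 7)
  4P = O

ord(P) = 4


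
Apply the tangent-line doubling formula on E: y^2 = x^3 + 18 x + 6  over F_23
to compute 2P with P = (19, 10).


Doubling: s = (3 x1^2 + a) / (2 y1)
s = (3*19^2 + 18) / (2*10) mod 23 = 1
x3 = s^2 - 2 x1 mod 23 = 1^2 - 2*19 = 9
y3 = s (x1 - x3) - y1 mod 23 = 1 * (19 - 9) - 10 = 0

2P = (9, 0)


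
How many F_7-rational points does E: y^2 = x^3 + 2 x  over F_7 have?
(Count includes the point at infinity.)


For each x in F_7, count y with y^2 = x^3 + 2 x + 0 mod 7:
  x = 0: RHS = 0, y in [0]  -> 1 point(s)
  x = 4: RHS = 2, y in [3, 4]  -> 2 point(s)
  x = 5: RHS = 2, y in [3, 4]  -> 2 point(s)
  x = 6: RHS = 4, y in [2, 5]  -> 2 point(s)
Affine points: 7. Add the point at infinity: total = 8.

#E(F_7) = 8


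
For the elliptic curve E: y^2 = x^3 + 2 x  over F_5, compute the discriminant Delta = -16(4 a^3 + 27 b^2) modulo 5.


4 a^3 + 27 b^2 = 4*2^3 + 27*0^2 = 32 + 0 = 32
Delta = -16 * (32) = -512
Delta mod 5 = 3

Delta = 3 (mod 5)


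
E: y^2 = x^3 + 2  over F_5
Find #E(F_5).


For each x in F_5, count y with y^2 = x^3 + 0 x + 2 mod 5:
  x = 2: RHS = 0, y in [0]  -> 1 point(s)
  x = 3: RHS = 4, y in [2, 3]  -> 2 point(s)
  x = 4: RHS = 1, y in [1, 4]  -> 2 point(s)
Affine points: 5. Add the point at infinity: total = 6.

#E(F_5) = 6


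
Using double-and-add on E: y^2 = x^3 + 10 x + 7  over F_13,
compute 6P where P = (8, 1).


k = 6 = 110_2 (binary, LSB first: 011)
Double-and-add from P = (8, 1):
  bit 0 = 0: acc unchanged = O
  bit 1 = 1: acc = O + (6, 6) = (6, 6)
  bit 2 = 1: acc = (6, 6) + (2, 3) = (8, 12)

6P = (8, 12)


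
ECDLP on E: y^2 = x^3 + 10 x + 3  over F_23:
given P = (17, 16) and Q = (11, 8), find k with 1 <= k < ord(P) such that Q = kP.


Enumerate multiples of P until we hit Q = (11, 8):
  1P = (17, 16)
  2P = (7, 18)
  3P = (11, 15)
  4P = (11, 8)
Match found at i = 4.

k = 4


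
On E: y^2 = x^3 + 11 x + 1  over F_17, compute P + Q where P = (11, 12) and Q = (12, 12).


P != Q, so use the chord formula.
s = (y2 - y1) / (x2 - x1) = (0) / (1) mod 17 = 0
x3 = s^2 - x1 - x2 mod 17 = 0^2 - 11 - 12 = 11
y3 = s (x1 - x3) - y1 mod 17 = 0 * (11 - 11) - 12 = 5

P + Q = (11, 5)


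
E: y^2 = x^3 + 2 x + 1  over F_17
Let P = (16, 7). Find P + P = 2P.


Doubling: s = (3 x1^2 + a) / (2 y1)
s = (3*16^2 + 2) / (2*7) mod 17 = 4
x3 = s^2 - 2 x1 mod 17 = 4^2 - 2*16 = 1
y3 = s (x1 - x3) - y1 mod 17 = 4 * (16 - 1) - 7 = 2

2P = (1, 2)


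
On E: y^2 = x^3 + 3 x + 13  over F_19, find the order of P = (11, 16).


Compute successive multiples of P until we hit O:
  1P = (11, 16)
  2P = (13, 11)
  3P = (6, 0)
  4P = (13, 8)
  5P = (11, 3)
  6P = O

ord(P) = 6


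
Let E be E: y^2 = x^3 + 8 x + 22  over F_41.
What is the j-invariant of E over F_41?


Delta = -16(4 a^3 + 27 b^2) mod 41 = 3
-1728 * (4 a)^3 = -1728 * (4*8)^3 mod 41 = 28
j = 28 * 3^(-1) mod 41 = 23

j = 23 (mod 41)


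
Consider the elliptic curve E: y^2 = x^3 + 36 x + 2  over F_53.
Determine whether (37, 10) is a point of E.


Check whether y^2 = x^3 + 36 x + 2 (mod 53) for (x, y) = (37, 10).
LHS: y^2 = 10^2 mod 53 = 47
RHS: x^3 + 36 x + 2 = 37^3 + 36*37 + 2 mod 53 = 47
LHS = RHS

Yes, on the curve


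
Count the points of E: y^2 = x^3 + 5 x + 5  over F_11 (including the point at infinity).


For each x in F_11, count y with y^2 = x^3 + 5 x + 5 mod 11:
  x = 0: RHS = 5, y in [4, 7]  -> 2 point(s)
  x = 1: RHS = 0, y in [0]  -> 1 point(s)
  x = 2: RHS = 1, y in [1, 10]  -> 2 point(s)
  x = 3: RHS = 3, y in [5, 6]  -> 2 point(s)
  x = 4: RHS = 1, y in [1, 10]  -> 2 point(s)
  x = 5: RHS = 1, y in [1, 10]  -> 2 point(s)
  x = 6: RHS = 9, y in [3, 8]  -> 2 point(s)
  x = 7: RHS = 9, y in [3, 8]  -> 2 point(s)
  x = 9: RHS = 9, y in [3, 8]  -> 2 point(s)
Affine points: 17. Add the point at infinity: total = 18.

#E(F_11) = 18


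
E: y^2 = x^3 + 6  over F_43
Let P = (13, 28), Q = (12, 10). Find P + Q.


P != Q, so use the chord formula.
s = (y2 - y1) / (x2 - x1) = (25) / (42) mod 43 = 18
x3 = s^2 - x1 - x2 mod 43 = 18^2 - 13 - 12 = 41
y3 = s (x1 - x3) - y1 mod 43 = 18 * (13 - 41) - 28 = 27

P + Q = (41, 27)


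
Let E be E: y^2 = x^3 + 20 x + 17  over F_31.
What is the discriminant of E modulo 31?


4 a^3 + 27 b^2 = 4*20^3 + 27*17^2 = 32000 + 7803 = 39803
Delta = -16 * (39803) = -636848
Delta mod 31 = 16

Delta = 16 (mod 31)


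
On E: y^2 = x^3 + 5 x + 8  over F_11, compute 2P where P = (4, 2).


Doubling: s = (3 x1^2 + a) / (2 y1)
s = (3*4^2 + 5) / (2*2) mod 11 = 5
x3 = s^2 - 2 x1 mod 11 = 5^2 - 2*4 = 6
y3 = s (x1 - x3) - y1 mod 11 = 5 * (4 - 6) - 2 = 10

2P = (6, 10)


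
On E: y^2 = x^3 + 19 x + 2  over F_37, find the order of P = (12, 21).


Compute successive multiples of P until we hit O:
  1P = (12, 21)
  2P = (12, 16)
  3P = O

ord(P) = 3


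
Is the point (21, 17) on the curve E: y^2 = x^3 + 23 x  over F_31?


Check whether y^2 = x^3 + 23 x + 0 (mod 31) for (x, y) = (21, 17).
LHS: y^2 = 17^2 mod 31 = 10
RHS: x^3 + 23 x + 0 = 21^3 + 23*21 + 0 mod 31 = 10
LHS = RHS

Yes, on the curve


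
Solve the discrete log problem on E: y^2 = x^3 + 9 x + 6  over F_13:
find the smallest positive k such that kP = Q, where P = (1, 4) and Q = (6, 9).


Enumerate multiples of P until we hit Q = (6, 9):
  1P = (1, 4)
  2P = (10, 2)
  3P = (12, 10)
  4P = (9, 7)
  5P = (7, 10)
  6P = (6, 4)
  7P = (6, 9)
Match found at i = 7.

k = 7


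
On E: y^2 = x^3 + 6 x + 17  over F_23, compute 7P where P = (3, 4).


k = 7 = 111_2 (binary, LSB first: 111)
Double-and-add from P = (3, 4):
  bit 0 = 1: acc = O + (3, 4) = (3, 4)
  bit 1 = 1: acc = (3, 4) + (20, 15) = (4, 17)
  bit 2 = 1: acc = (4, 17) + (1, 22) = (8, 5)

7P = (8, 5)


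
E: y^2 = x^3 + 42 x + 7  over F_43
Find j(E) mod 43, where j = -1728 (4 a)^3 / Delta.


Delta = -16(4 a^3 + 27 b^2) mod 43 = 9
-1728 * (4 a)^3 = -1728 * (4*42)^3 mod 43 = 39
j = 39 * 9^(-1) mod 43 = 33

j = 33 (mod 43)


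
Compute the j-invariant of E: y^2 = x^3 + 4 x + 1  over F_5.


Delta = -16(4 a^3 + 27 b^2) mod 5 = 2
-1728 * (4 a)^3 = -1728 * (4*4)^3 mod 5 = 2
j = 2 * 2^(-1) mod 5 = 1

j = 1 (mod 5)


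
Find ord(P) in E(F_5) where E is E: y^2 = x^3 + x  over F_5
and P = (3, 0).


Compute successive multiples of P until we hit O:
  1P = (3, 0)
  2P = O

ord(P) = 2


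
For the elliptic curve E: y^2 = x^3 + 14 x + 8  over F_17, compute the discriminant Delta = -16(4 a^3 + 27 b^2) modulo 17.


4 a^3 + 27 b^2 = 4*14^3 + 27*8^2 = 10976 + 1728 = 12704
Delta = -16 * (12704) = -203264
Delta mod 17 = 5

Delta = 5 (mod 17)


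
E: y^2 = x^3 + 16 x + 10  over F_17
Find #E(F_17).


For each x in F_17, count y with y^2 = x^3 + 16 x + 10 mod 17:
  x = 2: RHS = 16, y in [4, 13]  -> 2 point(s)
  x = 3: RHS = 0, y in [0]  -> 1 point(s)
  x = 4: RHS = 2, y in [6, 11]  -> 2 point(s)
  x = 6: RHS = 16, y in [4, 13]  -> 2 point(s)
  x = 8: RHS = 4, y in [2, 15]  -> 2 point(s)
  x = 9: RHS = 16, y in [4, 13]  -> 2 point(s)
  x = 11: RHS = 4, y in [2, 15]  -> 2 point(s)
  x = 12: RHS = 9, y in [3, 14]  -> 2 point(s)
  x = 13: RHS = 1, y in [1, 16]  -> 2 point(s)
  x = 15: RHS = 4, y in [2, 15]  -> 2 point(s)
Affine points: 19. Add the point at infinity: total = 20.

#E(F_17) = 20


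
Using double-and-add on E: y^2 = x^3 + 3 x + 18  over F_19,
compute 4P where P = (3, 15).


k = 4 = 100_2 (binary, LSB first: 001)
Double-and-add from P = (3, 15):
  bit 0 = 0: acc unchanged = O
  bit 1 = 0: acc unchanged = O
  bit 2 = 1: acc = O + (17, 2) = (17, 2)

4P = (17, 2)


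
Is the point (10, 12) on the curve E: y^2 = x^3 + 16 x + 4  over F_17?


Check whether y^2 = x^3 + 16 x + 4 (mod 17) for (x, y) = (10, 12).
LHS: y^2 = 12^2 mod 17 = 8
RHS: x^3 + 16 x + 4 = 10^3 + 16*10 + 4 mod 17 = 8
LHS = RHS

Yes, on the curve


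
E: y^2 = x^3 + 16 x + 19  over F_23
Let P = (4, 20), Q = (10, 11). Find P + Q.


P != Q, so use the chord formula.
s = (y2 - y1) / (x2 - x1) = (14) / (6) mod 23 = 10
x3 = s^2 - x1 - x2 mod 23 = 10^2 - 4 - 10 = 17
y3 = s (x1 - x3) - y1 mod 23 = 10 * (4 - 17) - 20 = 11

P + Q = (17, 11)


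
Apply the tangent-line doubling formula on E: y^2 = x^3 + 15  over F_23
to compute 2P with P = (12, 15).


Doubling: s = (3 x1^2 + a) / (2 y1)
s = (3*12^2 + 0) / (2*15) mod 23 = 19
x3 = s^2 - 2 x1 mod 23 = 19^2 - 2*12 = 15
y3 = s (x1 - x3) - y1 mod 23 = 19 * (12 - 15) - 15 = 20

2P = (15, 20)


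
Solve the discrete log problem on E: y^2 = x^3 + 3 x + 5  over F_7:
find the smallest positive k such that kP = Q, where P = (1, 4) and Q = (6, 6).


Enumerate multiples of P until we hit Q = (6, 6):
  1P = (1, 4)
  2P = (6, 1)
  3P = (4, 2)
  4P = (4, 5)
  5P = (6, 6)
Match found at i = 5.

k = 5


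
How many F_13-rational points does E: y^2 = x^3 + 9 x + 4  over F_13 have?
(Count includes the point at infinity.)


For each x in F_13, count y with y^2 = x^3 + 9 x + 4 mod 13:
  x = 0: RHS = 4, y in [2, 11]  -> 2 point(s)
  x = 1: RHS = 1, y in [1, 12]  -> 2 point(s)
  x = 2: RHS = 4, y in [2, 11]  -> 2 point(s)
  x = 4: RHS = 0, y in [0]  -> 1 point(s)
  x = 6: RHS = 1, y in [1, 12]  -> 2 point(s)
  x = 8: RHS = 3, y in [4, 9]  -> 2 point(s)
  x = 11: RHS = 4, y in [2, 11]  -> 2 point(s)
Affine points: 13. Add the point at infinity: total = 14.

#E(F_13) = 14


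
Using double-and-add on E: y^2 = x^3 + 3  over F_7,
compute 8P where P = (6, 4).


k = 8 = 1000_2 (binary, LSB first: 0001)
Double-and-add from P = (6, 4):
  bit 0 = 0: acc unchanged = O
  bit 1 = 0: acc unchanged = O
  bit 2 = 0: acc unchanged = O
  bit 3 = 1: acc = O + (2, 5) = (2, 5)

8P = (2, 5)


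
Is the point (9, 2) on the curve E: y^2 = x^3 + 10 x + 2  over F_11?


Check whether y^2 = x^3 + 10 x + 2 (mod 11) for (x, y) = (9, 2).
LHS: y^2 = 2^2 mod 11 = 4
RHS: x^3 + 10 x + 2 = 9^3 + 10*9 + 2 mod 11 = 7
LHS != RHS

No, not on the curve


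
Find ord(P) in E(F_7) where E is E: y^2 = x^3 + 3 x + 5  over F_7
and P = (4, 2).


Compute successive multiples of P until we hit O:
  1P = (4, 2)
  2P = (1, 3)
  3P = (6, 1)
  4P = (6, 6)
  5P = (1, 4)
  6P = (4, 5)
  7P = O

ord(P) = 7


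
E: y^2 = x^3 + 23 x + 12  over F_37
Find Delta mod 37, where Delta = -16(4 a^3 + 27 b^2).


4 a^3 + 27 b^2 = 4*23^3 + 27*12^2 = 48668 + 3888 = 52556
Delta = -16 * (52556) = -840896
Delta mod 37 = 3

Delta = 3 (mod 37)


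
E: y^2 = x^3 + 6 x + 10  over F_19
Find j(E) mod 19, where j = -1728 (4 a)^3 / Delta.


Delta = -16(4 a^3 + 27 b^2) mod 19 = 14
-1728 * (4 a)^3 = -1728 * (4*6)^3 mod 19 = 11
j = 11 * 14^(-1) mod 19 = 13

j = 13 (mod 19)


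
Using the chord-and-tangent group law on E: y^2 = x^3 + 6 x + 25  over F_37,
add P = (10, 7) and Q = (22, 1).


P != Q, so use the chord formula.
s = (y2 - y1) / (x2 - x1) = (31) / (12) mod 37 = 18
x3 = s^2 - x1 - x2 mod 37 = 18^2 - 10 - 22 = 33
y3 = s (x1 - x3) - y1 mod 37 = 18 * (10 - 33) - 7 = 23

P + Q = (33, 23)


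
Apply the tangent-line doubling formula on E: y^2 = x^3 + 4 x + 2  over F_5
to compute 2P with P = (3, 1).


Doubling: s = (3 x1^2 + a) / (2 y1)
s = (3*3^2 + 4) / (2*1) mod 5 = 3
x3 = s^2 - 2 x1 mod 5 = 3^2 - 2*3 = 3
y3 = s (x1 - x3) - y1 mod 5 = 3 * (3 - 3) - 1 = 4

2P = (3, 4)


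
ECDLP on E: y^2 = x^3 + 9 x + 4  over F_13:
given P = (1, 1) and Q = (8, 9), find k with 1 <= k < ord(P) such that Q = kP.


Enumerate multiples of P until we hit Q = (8, 9):
  1P = (1, 1)
  2P = (8, 9)
Match found at i = 2.

k = 2


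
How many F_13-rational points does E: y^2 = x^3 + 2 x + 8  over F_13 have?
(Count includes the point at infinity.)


For each x in F_13, count y with y^2 = x^3 + 2 x + 8 mod 13:
  x = 5: RHS = 0, y in [0]  -> 1 point(s)
  x = 7: RHS = 1, y in [1, 12]  -> 2 point(s)
  x = 8: RHS = 3, y in [4, 9]  -> 2 point(s)
  x = 9: RHS = 1, y in [1, 12]  -> 2 point(s)
  x = 10: RHS = 1, y in [1, 12]  -> 2 point(s)
  x = 11: RHS = 9, y in [3, 10]  -> 2 point(s)
Affine points: 11. Add the point at infinity: total = 12.

#E(F_13) = 12


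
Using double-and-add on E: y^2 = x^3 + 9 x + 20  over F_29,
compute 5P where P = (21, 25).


k = 5 = 101_2 (binary, LSB first: 101)
Double-and-add from P = (21, 25):
  bit 0 = 1: acc = O + (21, 25) = (21, 25)
  bit 1 = 0: acc unchanged = (21, 25)
  bit 2 = 1: acc = (21, 25) + (6, 0) = (8, 16)

5P = (8, 16)


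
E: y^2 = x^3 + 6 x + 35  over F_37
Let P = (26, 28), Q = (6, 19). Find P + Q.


P != Q, so use the chord formula.
s = (y2 - y1) / (x2 - x1) = (28) / (17) mod 37 = 6
x3 = s^2 - x1 - x2 mod 37 = 6^2 - 26 - 6 = 4
y3 = s (x1 - x3) - y1 mod 37 = 6 * (26 - 4) - 28 = 30

P + Q = (4, 30)


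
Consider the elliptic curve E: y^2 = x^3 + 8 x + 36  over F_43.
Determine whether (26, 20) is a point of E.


Check whether y^2 = x^3 + 8 x + 36 (mod 43) for (x, y) = (26, 20).
LHS: y^2 = 20^2 mod 43 = 13
RHS: x^3 + 8 x + 36 = 26^3 + 8*26 + 36 mod 43 = 18
LHS != RHS

No, not on the curve


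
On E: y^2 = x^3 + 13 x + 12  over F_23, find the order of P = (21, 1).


Compute successive multiples of P until we hit O:
  1P = (21, 1)
  2P = (5, 15)
  3P = (1, 16)
  4P = (3, 20)
  5P = (7, 20)
  6P = (4, 17)
  7P = (0, 9)
  8P = (18, 11)
  ... (continuing to 20P)
  20P = O

ord(P) = 20


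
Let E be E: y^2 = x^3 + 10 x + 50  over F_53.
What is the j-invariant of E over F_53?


Delta = -16(4 a^3 + 27 b^2) mod 53 = 5
-1728 * (4 a)^3 = -1728 * (4*10)^3 mod 53 = 26
j = 26 * 5^(-1) mod 53 = 37

j = 37 (mod 53)


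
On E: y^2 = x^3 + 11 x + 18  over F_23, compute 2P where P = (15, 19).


Doubling: s = (3 x1^2 + a) / (2 y1)
s = (3*15^2 + 11) / (2*19) mod 23 = 12
x3 = s^2 - 2 x1 mod 23 = 12^2 - 2*15 = 22
y3 = s (x1 - x3) - y1 mod 23 = 12 * (15 - 22) - 19 = 12

2P = (22, 12)


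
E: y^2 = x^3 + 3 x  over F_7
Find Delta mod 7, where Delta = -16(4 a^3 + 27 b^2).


4 a^3 + 27 b^2 = 4*3^3 + 27*0^2 = 108 + 0 = 108
Delta = -16 * (108) = -1728
Delta mod 7 = 1

Delta = 1 (mod 7)


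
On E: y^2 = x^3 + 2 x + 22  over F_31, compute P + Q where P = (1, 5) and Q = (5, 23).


P != Q, so use the chord formula.
s = (y2 - y1) / (x2 - x1) = (18) / (4) mod 31 = 20
x3 = s^2 - x1 - x2 mod 31 = 20^2 - 1 - 5 = 22
y3 = s (x1 - x3) - y1 mod 31 = 20 * (1 - 22) - 5 = 9

P + Q = (22, 9)


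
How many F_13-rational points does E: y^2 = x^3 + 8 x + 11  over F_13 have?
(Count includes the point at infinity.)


For each x in F_13, count y with y^2 = x^3 + 8 x + 11 mod 13:
  x = 2: RHS = 9, y in [3, 10]  -> 2 point(s)
  x = 3: RHS = 10, y in [6, 7]  -> 2 point(s)
  x = 4: RHS = 3, y in [4, 9]  -> 2 point(s)
  x = 10: RHS = 12, y in [5, 8]  -> 2 point(s)
  x = 11: RHS = 0, y in [0]  -> 1 point(s)
Affine points: 9. Add the point at infinity: total = 10.

#E(F_13) = 10


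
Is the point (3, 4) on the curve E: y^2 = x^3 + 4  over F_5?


Check whether y^2 = x^3 + 0 x + 4 (mod 5) for (x, y) = (3, 4).
LHS: y^2 = 4^2 mod 5 = 1
RHS: x^3 + 0 x + 4 = 3^3 + 0*3 + 4 mod 5 = 1
LHS = RHS

Yes, on the curve


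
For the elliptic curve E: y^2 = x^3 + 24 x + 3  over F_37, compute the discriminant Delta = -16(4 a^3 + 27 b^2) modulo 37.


4 a^3 + 27 b^2 = 4*24^3 + 27*3^2 = 55296 + 243 = 55539
Delta = -16 * (55539) = -888624
Delta mod 37 = 5

Delta = 5 (mod 37)


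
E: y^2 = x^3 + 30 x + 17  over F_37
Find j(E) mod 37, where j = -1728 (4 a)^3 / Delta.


Delta = -16(4 a^3 + 27 b^2) mod 37 = 1
-1728 * (4 a)^3 = -1728 * (4*30)^3 mod 37 = 27
j = 27 * 1^(-1) mod 37 = 27

j = 27 (mod 37)


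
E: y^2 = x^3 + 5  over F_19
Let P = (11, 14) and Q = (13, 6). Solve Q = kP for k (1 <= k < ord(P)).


Enumerate multiples of P until we hit Q = (13, 6):
  1P = (11, 14)
  2P = (13, 13)
  3P = (0, 9)
  4P = (17, 4)
  5P = (17, 15)
  6P = (0, 10)
  7P = (13, 6)
Match found at i = 7.

k = 7


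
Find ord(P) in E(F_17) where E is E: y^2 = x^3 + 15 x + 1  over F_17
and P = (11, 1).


Compute successive multiples of P until we hit O:
  1P = (11, 1)
  2P = (16, 6)
  3P = (8, 2)
  4P = (0, 1)
  5P = (6, 16)
  6P = (9, 10)
  7P = (13, 8)
  8P = (1, 0)
  ... (continuing to 16P)
  16P = O

ord(P) = 16


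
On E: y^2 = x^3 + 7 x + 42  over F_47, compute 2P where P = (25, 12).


Doubling: s = (3 x1^2 + a) / (2 y1)
s = (3*25^2 + 7) / (2*12) mod 47 = 4
x3 = s^2 - 2 x1 mod 47 = 4^2 - 2*25 = 13
y3 = s (x1 - x3) - y1 mod 47 = 4 * (25 - 13) - 12 = 36

2P = (13, 36)


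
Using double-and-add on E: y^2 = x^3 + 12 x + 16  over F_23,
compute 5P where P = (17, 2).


k = 5 = 101_2 (binary, LSB first: 101)
Double-and-add from P = (17, 2):
  bit 0 = 1: acc = O + (17, 2) = (17, 2)
  bit 1 = 0: acc unchanged = (17, 2)
  bit 2 = 1: acc = (17, 2) + (2, 18) = (8, 16)

5P = (8, 16)


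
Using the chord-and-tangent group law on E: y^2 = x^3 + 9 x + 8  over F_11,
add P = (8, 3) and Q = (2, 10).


P != Q, so use the chord formula.
s = (y2 - y1) / (x2 - x1) = (7) / (5) mod 11 = 8
x3 = s^2 - x1 - x2 mod 11 = 8^2 - 8 - 2 = 10
y3 = s (x1 - x3) - y1 mod 11 = 8 * (8 - 10) - 3 = 3

P + Q = (10, 3)


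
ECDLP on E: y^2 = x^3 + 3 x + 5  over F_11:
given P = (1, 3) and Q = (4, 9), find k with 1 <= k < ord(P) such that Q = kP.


Enumerate multiples of P until we hit Q = (4, 9):
  1P = (1, 3)
  2P = (10, 10)
  3P = (4, 2)
  4P = (0, 4)
  5P = (0, 7)
  6P = (4, 9)
Match found at i = 6.

k = 6


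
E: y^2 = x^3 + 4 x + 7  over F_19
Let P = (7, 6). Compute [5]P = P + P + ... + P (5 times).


k = 5 = 101_2 (binary, LSB first: 101)
Double-and-add from P = (7, 6):
  bit 0 = 1: acc = O + (7, 6) = (7, 6)
  bit 1 = 0: acc unchanged = (7, 6)
  bit 2 = 1: acc = (7, 6) + (6, 0) = (4, 12)

5P = (4, 12)


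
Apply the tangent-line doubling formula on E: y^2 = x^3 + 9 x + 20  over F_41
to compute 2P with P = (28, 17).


Doubling: s = (3 x1^2 + a) / (2 y1)
s = (3*28^2 + 9) / (2*17) mod 41 = 20
x3 = s^2 - 2 x1 mod 41 = 20^2 - 2*28 = 16
y3 = s (x1 - x3) - y1 mod 41 = 20 * (28 - 16) - 17 = 18

2P = (16, 18)


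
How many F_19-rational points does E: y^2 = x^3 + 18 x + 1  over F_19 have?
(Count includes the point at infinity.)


For each x in F_19, count y with y^2 = x^3 + 18 x + 1 mod 19:
  x = 0: RHS = 1, y in [1, 18]  -> 2 point(s)
  x = 1: RHS = 1, y in [1, 18]  -> 2 point(s)
  x = 2: RHS = 7, y in [8, 11]  -> 2 point(s)
  x = 3: RHS = 6, y in [5, 14]  -> 2 point(s)
  x = 4: RHS = 4, y in [2, 17]  -> 2 point(s)
  x = 5: RHS = 7, y in [8, 11]  -> 2 point(s)
  x = 8: RHS = 11, y in [7, 12]  -> 2 point(s)
  x = 12: RHS = 7, y in [8, 11]  -> 2 point(s)
  x = 13: RHS = 0, y in [0]  -> 1 point(s)
  x = 15: RHS = 17, y in [6, 13]  -> 2 point(s)
  x = 18: RHS = 1, y in [1, 18]  -> 2 point(s)
Affine points: 21. Add the point at infinity: total = 22.

#E(F_19) = 22


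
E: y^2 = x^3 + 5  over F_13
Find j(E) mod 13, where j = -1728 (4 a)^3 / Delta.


Delta = -16(4 a^3 + 27 b^2) mod 13 = 3
-1728 * (4 a)^3 = -1728 * (4*0)^3 mod 13 = 0
j = 0 * 3^(-1) mod 13 = 0

j = 0 (mod 13)


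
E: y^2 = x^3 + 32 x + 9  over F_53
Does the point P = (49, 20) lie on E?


Check whether y^2 = x^3 + 32 x + 9 (mod 53) for (x, y) = (49, 20).
LHS: y^2 = 20^2 mod 53 = 29
RHS: x^3 + 32 x + 9 = 49^3 + 32*49 + 9 mod 53 = 29
LHS = RHS

Yes, on the curve


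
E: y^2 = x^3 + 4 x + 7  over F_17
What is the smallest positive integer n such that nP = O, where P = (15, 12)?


Compute successive multiples of P until we hit O:
  1P = (15, 12)
  2P = (12, 7)
  3P = (6, 3)
  4P = (14, 6)
  5P = (7, 2)
  6P = (4, 6)
  7P = (16, 6)
  8P = (5, 13)
  ... (continuing to 17P)
  17P = O

ord(P) = 17


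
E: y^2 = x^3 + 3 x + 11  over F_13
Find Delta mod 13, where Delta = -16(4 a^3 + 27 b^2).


4 a^3 + 27 b^2 = 4*3^3 + 27*11^2 = 108 + 3267 = 3375
Delta = -16 * (3375) = -54000
Delta mod 13 = 2

Delta = 2 (mod 13)


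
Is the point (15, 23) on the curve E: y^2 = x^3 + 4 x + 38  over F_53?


Check whether y^2 = x^3 + 4 x + 38 (mod 53) for (x, y) = (15, 23).
LHS: y^2 = 23^2 mod 53 = 52
RHS: x^3 + 4 x + 38 = 15^3 + 4*15 + 38 mod 53 = 28
LHS != RHS

No, not on the curve


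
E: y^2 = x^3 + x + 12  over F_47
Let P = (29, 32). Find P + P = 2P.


Doubling: s = (3 x1^2 + a) / (2 y1)
s = (3*29^2 + 1) / (2*32) mod 47 = 13
x3 = s^2 - 2 x1 mod 47 = 13^2 - 2*29 = 17
y3 = s (x1 - x3) - y1 mod 47 = 13 * (29 - 17) - 32 = 30

2P = (17, 30)


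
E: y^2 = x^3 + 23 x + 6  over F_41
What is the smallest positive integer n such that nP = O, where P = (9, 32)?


Compute successive multiples of P until we hit O:
  1P = (9, 32)
  2P = (5, 0)
  3P = (9, 9)
  4P = O

ord(P) = 4


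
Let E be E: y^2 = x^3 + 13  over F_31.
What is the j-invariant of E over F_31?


Delta = -16(4 a^3 + 27 b^2) mod 31 = 28
-1728 * (4 a)^3 = -1728 * (4*0)^3 mod 31 = 0
j = 0 * 28^(-1) mod 31 = 0

j = 0 (mod 31)


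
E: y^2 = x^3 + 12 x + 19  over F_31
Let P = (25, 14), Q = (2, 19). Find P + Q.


P != Q, so use the chord formula.
s = (y2 - y1) / (x2 - x1) = (5) / (8) mod 31 = 20
x3 = s^2 - x1 - x2 mod 31 = 20^2 - 25 - 2 = 1
y3 = s (x1 - x3) - y1 mod 31 = 20 * (25 - 1) - 14 = 1

P + Q = (1, 1)


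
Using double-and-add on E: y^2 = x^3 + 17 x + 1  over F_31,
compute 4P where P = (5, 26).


k = 4 = 100_2 (binary, LSB first: 001)
Double-and-add from P = (5, 26):
  bit 0 = 0: acc unchanged = O
  bit 1 = 0: acc unchanged = O
  bit 2 = 1: acc = O + (18, 30) = (18, 30)

4P = (18, 30)


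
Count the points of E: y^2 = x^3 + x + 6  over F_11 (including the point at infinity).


For each x in F_11, count y with y^2 = x^3 + 1 x + 6 mod 11:
  x = 2: RHS = 5, y in [4, 7]  -> 2 point(s)
  x = 3: RHS = 3, y in [5, 6]  -> 2 point(s)
  x = 5: RHS = 4, y in [2, 9]  -> 2 point(s)
  x = 7: RHS = 4, y in [2, 9]  -> 2 point(s)
  x = 8: RHS = 9, y in [3, 8]  -> 2 point(s)
  x = 10: RHS = 4, y in [2, 9]  -> 2 point(s)
Affine points: 12. Add the point at infinity: total = 13.

#E(F_11) = 13


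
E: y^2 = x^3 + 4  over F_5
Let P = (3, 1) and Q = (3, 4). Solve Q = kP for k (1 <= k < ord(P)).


Enumerate multiples of P until we hit Q = (3, 4):
  1P = (3, 1)
  2P = (0, 2)
  3P = (1, 0)
  4P = (0, 3)
  5P = (3, 4)
Match found at i = 5.

k = 5


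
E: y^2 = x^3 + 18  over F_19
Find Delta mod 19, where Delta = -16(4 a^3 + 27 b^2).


4 a^3 + 27 b^2 = 4*0^3 + 27*18^2 = 0 + 8748 = 8748
Delta = -16 * (8748) = -139968
Delta mod 19 = 5

Delta = 5 (mod 19)


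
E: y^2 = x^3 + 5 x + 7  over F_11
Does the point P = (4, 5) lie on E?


Check whether y^2 = x^3 + 5 x + 7 (mod 11) for (x, y) = (4, 5).
LHS: y^2 = 5^2 mod 11 = 3
RHS: x^3 + 5 x + 7 = 4^3 + 5*4 + 7 mod 11 = 3
LHS = RHS

Yes, on the curve


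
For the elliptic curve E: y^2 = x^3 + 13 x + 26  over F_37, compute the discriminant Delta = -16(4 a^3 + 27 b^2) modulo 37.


4 a^3 + 27 b^2 = 4*13^3 + 27*26^2 = 8788 + 18252 = 27040
Delta = -16 * (27040) = -432640
Delta mod 37 = 1

Delta = 1 (mod 37)


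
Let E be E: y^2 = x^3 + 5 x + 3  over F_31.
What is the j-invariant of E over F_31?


Delta = -16(4 a^3 + 27 b^2) mod 31 = 16
-1728 * (4 a)^3 = -1728 * (4*5)^3 mod 31 = 16
j = 16 * 16^(-1) mod 31 = 1

j = 1 (mod 31)


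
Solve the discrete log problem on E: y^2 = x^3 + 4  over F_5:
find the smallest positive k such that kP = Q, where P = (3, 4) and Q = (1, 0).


Enumerate multiples of P until we hit Q = (1, 0):
  1P = (3, 4)
  2P = (0, 3)
  3P = (1, 0)
Match found at i = 3.

k = 3


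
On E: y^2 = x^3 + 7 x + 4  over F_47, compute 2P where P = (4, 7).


Doubling: s = (3 x1^2 + a) / (2 y1)
s = (3*4^2 + 7) / (2*7) mod 47 = 14
x3 = s^2 - 2 x1 mod 47 = 14^2 - 2*4 = 0
y3 = s (x1 - x3) - y1 mod 47 = 14 * (4 - 0) - 7 = 2

2P = (0, 2)


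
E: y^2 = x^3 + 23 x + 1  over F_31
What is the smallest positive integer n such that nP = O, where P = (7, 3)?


Compute successive multiples of P until we hit O:
  1P = (7, 3)
  2P = (0, 30)
  3P = (18, 4)
  4P = (16, 30)
  5P = (17, 29)
  6P = (15, 1)
  7P = (11, 29)
  8P = (1, 5)
  ... (continuing to 36P)
  36P = O

ord(P) = 36


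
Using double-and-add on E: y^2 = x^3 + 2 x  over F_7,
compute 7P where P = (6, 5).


k = 7 = 111_2 (binary, LSB first: 111)
Double-and-add from P = (6, 5):
  bit 0 = 1: acc = O + (6, 5) = (6, 5)
  bit 1 = 1: acc = (6, 5) + (4, 3) = (5, 3)
  bit 2 = 1: acc = (5, 3) + (0, 0) = (6, 2)

7P = (6, 2)


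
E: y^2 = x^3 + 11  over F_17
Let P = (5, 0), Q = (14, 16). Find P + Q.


P != Q, so use the chord formula.
s = (y2 - y1) / (x2 - x1) = (16) / (9) mod 17 = 15
x3 = s^2 - x1 - x2 mod 17 = 15^2 - 5 - 14 = 2
y3 = s (x1 - x3) - y1 mod 17 = 15 * (5 - 2) - 0 = 11

P + Q = (2, 11)


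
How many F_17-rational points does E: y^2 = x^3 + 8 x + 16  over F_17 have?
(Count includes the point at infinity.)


For each x in F_17, count y with y^2 = x^3 + 8 x + 16 mod 17:
  x = 0: RHS = 16, y in [4, 13]  -> 2 point(s)
  x = 1: RHS = 8, y in [5, 12]  -> 2 point(s)
  x = 3: RHS = 16, y in [4, 13]  -> 2 point(s)
  x = 6: RHS = 8, y in [5, 12]  -> 2 point(s)
  x = 9: RHS = 1, y in [1, 16]  -> 2 point(s)
  x = 10: RHS = 8, y in [5, 12]  -> 2 point(s)
  x = 12: RHS = 4, y in [2, 15]  -> 2 point(s)
  x = 14: RHS = 16, y in [4, 13]  -> 2 point(s)
  x = 15: RHS = 9, y in [3, 14]  -> 2 point(s)
Affine points: 18. Add the point at infinity: total = 19.

#E(F_17) = 19


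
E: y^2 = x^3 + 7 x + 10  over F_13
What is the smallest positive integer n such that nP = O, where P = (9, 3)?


Compute successive multiples of P until we hit O:
  1P = (9, 3)
  2P = (5, 12)
  3P = (0, 6)
  4P = (7, 5)
  5P = (11, 12)
  6P = (10, 12)
  7P = (10, 1)
  8P = (11, 1)
  ... (continuing to 13P)
  13P = O

ord(P) = 13


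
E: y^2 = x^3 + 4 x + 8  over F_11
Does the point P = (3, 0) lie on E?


Check whether y^2 = x^3 + 4 x + 8 (mod 11) for (x, y) = (3, 0).
LHS: y^2 = 0^2 mod 11 = 0
RHS: x^3 + 4 x + 8 = 3^3 + 4*3 + 8 mod 11 = 3
LHS != RHS

No, not on the curve


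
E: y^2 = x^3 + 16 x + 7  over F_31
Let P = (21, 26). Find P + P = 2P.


Doubling: s = (3 x1^2 + a) / (2 y1)
s = (3*21^2 + 16) / (2*26) mod 31 = 18
x3 = s^2 - 2 x1 mod 31 = 18^2 - 2*21 = 3
y3 = s (x1 - x3) - y1 mod 31 = 18 * (21 - 3) - 26 = 19

2P = (3, 19)


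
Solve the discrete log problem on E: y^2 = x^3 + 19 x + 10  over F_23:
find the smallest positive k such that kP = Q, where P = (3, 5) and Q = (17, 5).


Enumerate multiples of P until we hit Q = (17, 5):
  1P = (3, 5)
  2P = (17, 18)
  3P = (19, 13)
  4P = (7, 16)
  5P = (22, 6)
  6P = (11, 20)
  7P = (10, 2)
  8P = (13, 19)
  9P = (20, 8)
  10P = (6, 8)
  11P = (15, 6)
  12P = (9, 6)
  13P = (4, 14)
  14P = (5, 0)
  15P = (4, 9)
  16P = (9, 17)
  17P = (15, 17)
  18P = (6, 15)
  19P = (20, 15)
  20P = (13, 4)
  21P = (10, 21)
  22P = (11, 3)
  23P = (22, 17)
  24P = (7, 7)
  25P = (19, 10)
  26P = (17, 5)
Match found at i = 26.

k = 26


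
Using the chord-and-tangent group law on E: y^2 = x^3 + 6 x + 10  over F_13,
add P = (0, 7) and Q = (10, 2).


P != Q, so use the chord formula.
s = (y2 - y1) / (x2 - x1) = (8) / (10) mod 13 = 6
x3 = s^2 - x1 - x2 mod 13 = 6^2 - 0 - 10 = 0
y3 = s (x1 - x3) - y1 mod 13 = 6 * (0 - 0) - 7 = 6

P + Q = (0, 6)


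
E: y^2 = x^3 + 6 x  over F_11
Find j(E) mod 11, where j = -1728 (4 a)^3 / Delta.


Delta = -16(4 a^3 + 27 b^2) mod 11 = 3
-1728 * (4 a)^3 = -1728 * (4*6)^3 mod 11 = 3
j = 3 * 3^(-1) mod 11 = 1

j = 1 (mod 11)


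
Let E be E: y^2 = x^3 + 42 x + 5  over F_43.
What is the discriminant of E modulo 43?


4 a^3 + 27 b^2 = 4*42^3 + 27*5^2 = 296352 + 675 = 297027
Delta = -16 * (297027) = -4752432
Delta mod 43 = 14

Delta = 14 (mod 43)


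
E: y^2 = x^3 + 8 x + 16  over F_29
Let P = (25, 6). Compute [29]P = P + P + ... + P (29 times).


k = 29 = 11101_2 (binary, LSB first: 10111)
Double-and-add from P = (25, 6):
  bit 0 = 1: acc = O + (25, 6) = (25, 6)
  bit 1 = 0: acc unchanged = (25, 6)
  bit 2 = 1: acc = (25, 6) + (28, 23) = (21, 7)
  bit 3 = 1: acc = (21, 7) + (26, 9) = (10, 9)
  bit 4 = 1: acc = (10, 9) + (19, 3) = (23, 19)

29P = (23, 19)


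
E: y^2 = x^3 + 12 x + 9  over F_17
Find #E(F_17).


For each x in F_17, count y with y^2 = x^3 + 12 x + 9 mod 17:
  x = 0: RHS = 9, y in [3, 14]  -> 2 point(s)
  x = 3: RHS = 4, y in [2, 15]  -> 2 point(s)
  x = 4: RHS = 2, y in [6, 11]  -> 2 point(s)
  x = 6: RHS = 8, y in [5, 12]  -> 2 point(s)
  x = 9: RHS = 13, y in [8, 9]  -> 2 point(s)
  x = 13: RHS = 16, y in [4, 13]  -> 2 point(s)
  x = 16: RHS = 13, y in [8, 9]  -> 2 point(s)
Affine points: 14. Add the point at infinity: total = 15.

#E(F_17) = 15


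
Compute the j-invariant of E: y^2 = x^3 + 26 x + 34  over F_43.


Delta = -16(4 a^3 + 27 b^2) mod 43 = 26
-1728 * (4 a)^3 = -1728 * (4*26)^3 mod 43 = 42
j = 42 * 26^(-1) mod 43 = 38

j = 38 (mod 43)


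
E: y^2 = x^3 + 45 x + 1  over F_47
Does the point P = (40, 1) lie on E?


Check whether y^2 = x^3 + 45 x + 1 (mod 47) for (x, y) = (40, 1).
LHS: y^2 = 1^2 mod 47 = 1
RHS: x^3 + 45 x + 1 = 40^3 + 45*40 + 1 mod 47 = 1
LHS = RHS

Yes, on the curve


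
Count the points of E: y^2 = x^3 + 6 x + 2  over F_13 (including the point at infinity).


For each x in F_13, count y with y^2 = x^3 + 6 x + 2 mod 13:
  x = 1: RHS = 9, y in [3, 10]  -> 2 point(s)
  x = 2: RHS = 9, y in [3, 10]  -> 2 point(s)
  x = 4: RHS = 12, y in [5, 8]  -> 2 point(s)
  x = 5: RHS = 1, y in [1, 12]  -> 2 point(s)
  x = 7: RHS = 10, y in [6, 7]  -> 2 point(s)
  x = 8: RHS = 3, y in [4, 9]  -> 2 point(s)
  x = 10: RHS = 9, y in [3, 10]  -> 2 point(s)
Affine points: 14. Add the point at infinity: total = 15.

#E(F_13) = 15


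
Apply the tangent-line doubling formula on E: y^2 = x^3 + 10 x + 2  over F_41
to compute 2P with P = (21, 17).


Doubling: s = (3 x1^2 + a) / (2 y1)
s = (3*21^2 + 10) / (2*17) mod 41 = 38
x3 = s^2 - 2 x1 mod 41 = 38^2 - 2*21 = 8
y3 = s (x1 - x3) - y1 mod 41 = 38 * (21 - 8) - 17 = 26

2P = (8, 26)


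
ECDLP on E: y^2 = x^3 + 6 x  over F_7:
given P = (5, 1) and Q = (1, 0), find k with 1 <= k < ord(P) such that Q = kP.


Enumerate multiples of P until we hit Q = (1, 0):
  1P = (5, 1)
  2P = (1, 0)
Match found at i = 2.

k = 2


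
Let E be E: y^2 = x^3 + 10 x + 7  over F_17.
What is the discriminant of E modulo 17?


4 a^3 + 27 b^2 = 4*10^3 + 27*7^2 = 4000 + 1323 = 5323
Delta = -16 * (5323) = -85168
Delta mod 17 = 2

Delta = 2 (mod 17)


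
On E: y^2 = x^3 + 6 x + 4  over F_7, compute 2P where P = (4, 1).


k = 2 = 10_2 (binary, LSB first: 01)
Double-and-add from P = (4, 1):
  bit 0 = 0: acc unchanged = O
  bit 1 = 1: acc = O + (0, 2) = (0, 2)

2P = (0, 2)


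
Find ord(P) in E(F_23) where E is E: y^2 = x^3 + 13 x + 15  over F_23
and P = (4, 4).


Compute successive multiples of P until we hit O:
  1P = (4, 4)
  2P = (16, 8)
  3P = (21, 21)
  4P = (22, 1)
  5P = (13, 9)
  6P = (10, 8)
  7P = (12, 6)
  8P = (20, 15)
  ... (continuing to 27P)
  27P = O

ord(P) = 27


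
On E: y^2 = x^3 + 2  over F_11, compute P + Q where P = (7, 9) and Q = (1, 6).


P != Q, so use the chord formula.
s = (y2 - y1) / (x2 - x1) = (8) / (5) mod 11 = 6
x3 = s^2 - x1 - x2 mod 11 = 6^2 - 7 - 1 = 6
y3 = s (x1 - x3) - y1 mod 11 = 6 * (7 - 6) - 9 = 8

P + Q = (6, 8)


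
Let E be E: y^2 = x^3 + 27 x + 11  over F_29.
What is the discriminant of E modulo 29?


4 a^3 + 27 b^2 = 4*27^3 + 27*11^2 = 78732 + 3267 = 81999
Delta = -16 * (81999) = -1311984
Delta mod 29 = 5

Delta = 5 (mod 29)


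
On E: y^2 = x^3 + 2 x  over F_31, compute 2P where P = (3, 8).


Doubling: s = (3 x1^2 + a) / (2 y1)
s = (3*3^2 + 2) / (2*8) mod 31 = 27
x3 = s^2 - 2 x1 mod 31 = 27^2 - 2*3 = 10
y3 = s (x1 - x3) - y1 mod 31 = 27 * (3 - 10) - 8 = 20

2P = (10, 20)


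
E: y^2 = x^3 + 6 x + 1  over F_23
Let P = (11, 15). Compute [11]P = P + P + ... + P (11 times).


k = 11 = 1011_2 (binary, LSB first: 1101)
Double-and-add from P = (11, 15):
  bit 0 = 1: acc = O + (11, 15) = (11, 15)
  bit 1 = 1: acc = (11, 15) + (9, 5) = (5, 15)
  bit 2 = 0: acc unchanged = (5, 15)
  bit 3 = 1: acc = (5, 15) + (15, 19) = (5, 8)

11P = (5, 8)


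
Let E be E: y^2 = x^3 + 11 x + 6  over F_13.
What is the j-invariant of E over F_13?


Delta = -16(4 a^3 + 27 b^2) mod 13 = 1
-1728 * (4 a)^3 = -1728 * (4*11)^3 mod 13 = 8
j = 8 * 1^(-1) mod 13 = 8

j = 8 (mod 13)


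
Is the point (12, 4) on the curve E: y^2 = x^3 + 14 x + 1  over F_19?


Check whether y^2 = x^3 + 14 x + 1 (mod 19) for (x, y) = (12, 4).
LHS: y^2 = 4^2 mod 19 = 16
RHS: x^3 + 14 x + 1 = 12^3 + 14*12 + 1 mod 19 = 16
LHS = RHS

Yes, on the curve


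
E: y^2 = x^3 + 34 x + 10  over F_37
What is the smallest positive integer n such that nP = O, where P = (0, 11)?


Compute successive multiples of P until we hit O:
  1P = (0, 11)
  2P = (3, 18)
  3P = (23, 34)
  4P = (15, 11)
  5P = (22, 26)
  6P = (16, 5)
  7P = (9, 34)
  8P = (19, 35)
  ... (continuing to 23P)
  23P = O

ord(P) = 23
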